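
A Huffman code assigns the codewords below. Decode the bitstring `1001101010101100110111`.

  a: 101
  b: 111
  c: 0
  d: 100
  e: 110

deacadeb

Read left to right; each codeword is recognised as soon as it completes (prefix code):
  100→d | 110→e | 101→a | 0→c | 101→a | 100→d | 110→e | 111→b
Decoded message: deacadeb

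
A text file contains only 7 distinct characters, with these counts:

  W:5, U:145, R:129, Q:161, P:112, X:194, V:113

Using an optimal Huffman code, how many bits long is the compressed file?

Build the Huffman tree bottom-up:
W(5) + P(112) → 117
V(113) + 117 → 230
R(129) + U(145) → 274
Q(161) + X(194) → 355
230 + 274 → 504
355 + 504 → 859
Each symbol's bit-cost is frequency × depth; summing gives 2339 bits (equivalently 117 + 230 + 274 + 355 + 504 + 859).

2339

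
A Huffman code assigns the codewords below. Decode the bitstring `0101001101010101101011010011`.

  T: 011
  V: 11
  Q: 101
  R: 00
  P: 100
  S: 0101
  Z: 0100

Read left to right; each codeword is recognised as soon as it completes (prefix code):
  0101→S | 00→R | 11→V | 0101→S | 0101→S | 101→Q | 011→T | 0100→Z | 11→V
Decoded message: SRVSSQTZV

SRVSSQTZV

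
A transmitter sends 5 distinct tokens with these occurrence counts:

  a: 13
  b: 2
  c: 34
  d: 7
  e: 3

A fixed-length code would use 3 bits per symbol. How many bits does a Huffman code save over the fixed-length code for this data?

76

Fixed-length: 3 bits × 59 symbols = 177 bits.
Huffman merges:
b(2) + e(3) → 5
5 + d(7) → 12
12 + a(13) → 25
25 + c(34) → 59
Huffman total = 5 + 12 + 25 + 59 = 101 bits.
Saving = 177 − 101 = 76 bits.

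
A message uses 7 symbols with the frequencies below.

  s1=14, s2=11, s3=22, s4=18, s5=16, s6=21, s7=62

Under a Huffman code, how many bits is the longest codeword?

4

Merge the two lowest-weight nodes at each step:
combine s2(11), s1(14) → 25
combine s5(16), s4(18) → 34
combine s6(21), s3(22) → 43
combine 25, 34 → 59
combine 43, 59 → 102
combine s7(62), 102 → 164
The rarest symbols sit at the bottom; the longest codeword is 4 bits.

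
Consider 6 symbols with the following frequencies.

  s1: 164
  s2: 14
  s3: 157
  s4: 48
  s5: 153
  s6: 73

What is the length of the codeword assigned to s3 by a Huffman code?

2

Build the tree from the bottom:
combine s2(14), s4(48) → 62
combine 62, s6(73) → 135
combine 135, s5(153) → 288
combine s3(157), s1(164) → 321
combine 288, 321 → 609
s3's leaf is at depth 2, giving a 2-bit codeword.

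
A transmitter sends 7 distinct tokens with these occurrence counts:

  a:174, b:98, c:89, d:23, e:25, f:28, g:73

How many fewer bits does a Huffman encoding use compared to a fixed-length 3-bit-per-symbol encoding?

237

Fixed-length: 3 bits × 510 symbols = 1530 bits.
Huffman merges:
d(23) + e(25) → 48
f(28) + 48 → 76
g(73) + 76 → 149
c(89) + b(98) → 187
149 + a(174) → 323
187 + 323 → 510
Huffman total = 48 + 76 + 149 + 187 + 323 + 510 = 1293 bits.
Saving = 1530 − 1293 = 237 bits.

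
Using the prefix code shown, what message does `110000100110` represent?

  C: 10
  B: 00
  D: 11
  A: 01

DBBCAC

Read left to right; each codeword is recognised as soon as it completes (prefix code):
  11→D | 00→B | 00→B | 10→C | 01→A | 10→C
Decoded message: DBBCAC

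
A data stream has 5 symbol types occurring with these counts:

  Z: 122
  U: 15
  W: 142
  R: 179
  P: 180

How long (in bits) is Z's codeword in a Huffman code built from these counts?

Huffman merges, smallest pair first:
merge U(15) and Z(122): 137
merge 137 and W(142): 279
merge R(179) and P(180): 359
merge 279 and 359: 638
Z sits 3 levels below the root, so its codeword is 3 bits.

3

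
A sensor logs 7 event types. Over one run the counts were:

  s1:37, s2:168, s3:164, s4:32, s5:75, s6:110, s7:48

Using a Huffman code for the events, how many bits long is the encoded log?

Greedily combine the two least-frequent nodes:
merge s4(32) and s1(37): 69
merge s7(48) and 69: 117
merge s5(75) and s6(110): 185
merge 117 and s3(164): 281
merge s2(168) and 185: 353
merge 281 and 353: 634
Total encoded bits = sum of merged weights = 69 + 117 + 185 + 281 + 353 + 634 = 1639.

1639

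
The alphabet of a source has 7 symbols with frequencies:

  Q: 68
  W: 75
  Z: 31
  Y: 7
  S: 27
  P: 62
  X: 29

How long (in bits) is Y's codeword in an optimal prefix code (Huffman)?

4

Huffman merges, smallest pair first:
Y(7) + S(27) → 34
X(29) + Z(31) → 60
34 + 60 → 94
P(62) + Q(68) → 130
W(75) + 94 → 169
130 + 169 → 299
The subtree containing Y is merged 4 times, so code length = 4.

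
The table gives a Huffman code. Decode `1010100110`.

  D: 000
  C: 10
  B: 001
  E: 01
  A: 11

Read left to right; each codeword is recognised as soon as it completes (prefix code):
  10→C | 10→C | 10→C | 01→E | 10→C
Decoded message: CCCEC

CCCEC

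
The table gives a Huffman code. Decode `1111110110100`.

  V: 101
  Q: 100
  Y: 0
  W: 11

WWWYWYQ

Read left to right; each codeword is recognised as soon as it completes (prefix code):
  11→W | 11→W | 11→W | 0→Y | 11→W | 0→Y | 100→Q
Decoded message: WWWYWYQ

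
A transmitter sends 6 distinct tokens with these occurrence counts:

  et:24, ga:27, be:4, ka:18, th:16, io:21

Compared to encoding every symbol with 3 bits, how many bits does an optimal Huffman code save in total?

52

Fixed-length: 3 bits × 110 symbols = 330 bits.
Huffman merges:
merge be(4) and th(16): 20
merge ka(18) and 20: 38
merge io(21) and et(24): 45
merge ga(27) and 38: 65
merge 45 and 65: 110
Huffman total = 20 + 38 + 45 + 65 + 110 = 278 bits.
Saving = 330 − 278 = 52 bits.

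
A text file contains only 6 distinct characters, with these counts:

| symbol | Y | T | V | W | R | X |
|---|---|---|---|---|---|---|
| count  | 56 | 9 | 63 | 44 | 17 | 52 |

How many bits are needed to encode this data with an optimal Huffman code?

578

Build the Huffman tree bottom-up:
merge T(9) and R(17): 26
merge 26 and W(44): 70
merge X(52) and Y(56): 108
merge V(63) and 70: 133
merge 108 and 133: 241
The encoded length is the sum of every internal node's weight: 26 + 70 + 108 + 133 + 241 = 578 bits.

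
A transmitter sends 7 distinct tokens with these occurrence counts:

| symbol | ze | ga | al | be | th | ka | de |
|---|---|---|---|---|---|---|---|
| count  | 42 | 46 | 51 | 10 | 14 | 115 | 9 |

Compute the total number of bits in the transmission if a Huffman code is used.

683

Build the Huffman tree bottom-up:
de(9) + be(10) → 19
th(14) + 19 → 33
33 + ze(42) → 75
ga(46) + al(51) → 97
75 + 97 → 172
ka(115) + 172 → 287
The encoded length is the sum of every internal node's weight: 19 + 33 + 75 + 97 + 172 + 287 = 683 bits.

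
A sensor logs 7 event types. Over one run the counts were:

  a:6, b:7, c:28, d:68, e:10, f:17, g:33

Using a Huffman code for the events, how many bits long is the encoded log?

407

Build the Huffman tree bottom-up:
combine a(6), b(7) → 13
combine e(10), 13 → 23
combine f(17), 23 → 40
combine c(28), g(33) → 61
combine 40, 61 → 101
combine d(68), 101 → 169
The encoded length is the sum of every internal node's weight: 13 + 23 + 40 + 61 + 101 + 169 = 407 bits.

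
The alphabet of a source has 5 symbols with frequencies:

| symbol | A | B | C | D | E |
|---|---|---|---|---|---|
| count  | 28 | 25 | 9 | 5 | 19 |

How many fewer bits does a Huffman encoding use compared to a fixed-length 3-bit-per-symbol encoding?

72

Fixed-length: 3 bits × 86 symbols = 258 bits.
Huffman merges:
combine D(5), C(9) → 14
combine 14, E(19) → 33
combine B(25), A(28) → 53
combine 33, 53 → 86
Huffman total = 14 + 33 + 53 + 86 = 186 bits.
Saving = 258 − 186 = 72 bits.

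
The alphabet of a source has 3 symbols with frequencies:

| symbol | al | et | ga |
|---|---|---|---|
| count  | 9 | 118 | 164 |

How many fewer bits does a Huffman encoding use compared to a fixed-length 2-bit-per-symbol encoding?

Fixed-length: 2 bits × 291 symbols = 582 bits.
Huffman merges:
al(9) + et(118) → 127
127 + ga(164) → 291
Huffman total = 127 + 291 = 418 bits.
Saving = 582 − 418 = 164 bits.

164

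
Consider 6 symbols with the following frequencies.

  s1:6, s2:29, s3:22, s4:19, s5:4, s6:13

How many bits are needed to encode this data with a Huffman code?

Greedily combine the two least-frequent nodes:
s5(4) + s1(6) → 10
10 + s6(13) → 23
s4(19) + s3(22) → 41
23 + s2(29) → 52
41 + 52 → 93
The encoded length is the sum of every internal node's weight: 10 + 23 + 41 + 52 + 93 = 219 bits.

219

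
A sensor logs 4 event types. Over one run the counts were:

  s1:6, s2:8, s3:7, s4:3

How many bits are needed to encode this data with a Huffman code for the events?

48

Build the Huffman tree bottom-up:
combine s4(3), s1(6) → 9
combine s3(7), s2(8) → 15
combine 9, 15 → 24
The encoded length is the sum of every internal node's weight: 9 + 15 + 24 = 48 bits.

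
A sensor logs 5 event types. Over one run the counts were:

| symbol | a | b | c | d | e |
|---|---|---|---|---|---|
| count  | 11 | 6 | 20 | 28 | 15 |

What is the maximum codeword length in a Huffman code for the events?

Merge the two lowest-weight nodes at each step:
b(6) + a(11) → 17
e(15) + 17 → 32
c(20) + d(28) → 48
32 + 48 → 80
The rarest symbols sit at the bottom; the longest codeword is 3 bits.

3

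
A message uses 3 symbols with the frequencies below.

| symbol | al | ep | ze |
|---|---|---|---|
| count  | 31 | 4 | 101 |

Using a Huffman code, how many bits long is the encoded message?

171

Greedily combine the two least-frequent nodes:
ep(4) + al(31) → 35
35 + ze(101) → 136
Total encoded bits = sum of merged weights = 35 + 136 = 171.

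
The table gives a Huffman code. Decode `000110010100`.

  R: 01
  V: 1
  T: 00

TRVTVRT

Read left to right; each codeword is recognised as soon as it completes (prefix code):
  00→T | 01→R | 1→V | 00→T | 1→V | 01→R | 00→T
Decoded message: TRVTVRT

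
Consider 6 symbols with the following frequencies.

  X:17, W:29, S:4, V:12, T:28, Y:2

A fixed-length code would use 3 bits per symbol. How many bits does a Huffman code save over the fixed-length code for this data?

Fixed-length: 3 bits × 92 symbols = 276 bits.
Huffman merges:
combine Y(2), S(4) → 6
combine 6, V(12) → 18
combine X(17), 18 → 35
combine T(28), W(29) → 57
combine 35, 57 → 92
Huffman total = 6 + 18 + 35 + 57 + 92 = 208 bits.
Saving = 276 − 208 = 68 bits.

68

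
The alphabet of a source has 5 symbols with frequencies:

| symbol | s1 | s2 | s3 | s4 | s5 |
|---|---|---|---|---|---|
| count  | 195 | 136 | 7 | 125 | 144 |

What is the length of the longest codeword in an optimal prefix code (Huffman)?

3

Merge the two lowest-weight nodes at each step:
s3(7) + s4(125) → 132
132 + s2(136) → 268
s5(144) + s1(195) → 339
268 + 339 → 607
Maximum depth reached is 3.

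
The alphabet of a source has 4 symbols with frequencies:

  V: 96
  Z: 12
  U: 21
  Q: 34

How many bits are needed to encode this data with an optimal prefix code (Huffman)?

263

Greedily combine the two least-frequent nodes:
Z(12) + U(21) → 33
33 + Q(34) → 67
67 + V(96) → 163
The encoded length is the sum of every internal node's weight: 33 + 67 + 163 = 263 bits.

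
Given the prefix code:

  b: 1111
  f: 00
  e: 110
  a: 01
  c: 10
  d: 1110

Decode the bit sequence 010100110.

Read left to right; each codeword is recognised as soon as it completes (prefix code):
  01→a | 01→a | 00→f | 110→e
Decoded message: aafe

aafe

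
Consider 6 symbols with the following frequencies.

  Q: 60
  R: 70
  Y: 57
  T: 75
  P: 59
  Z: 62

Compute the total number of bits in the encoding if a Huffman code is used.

Merge the two smallest weights repeatedly:
Y(57) + P(59) → 116
Q(60) + Z(62) → 122
R(70) + T(75) → 145
116 + 122 → 238
145 + 238 → 383
Each symbol's bit-cost is frequency × depth; summing gives 1004 bits (equivalently 116 + 122 + 145 + 238 + 383).

1004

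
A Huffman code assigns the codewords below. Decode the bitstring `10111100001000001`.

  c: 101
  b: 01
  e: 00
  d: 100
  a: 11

Read left to right; each codeword is recognised as soon as it completes (prefix code):
  101→c | 11→a | 100→d | 00→e | 100→d | 00→e | 01→b
Decoded message: cadedeb

cadedeb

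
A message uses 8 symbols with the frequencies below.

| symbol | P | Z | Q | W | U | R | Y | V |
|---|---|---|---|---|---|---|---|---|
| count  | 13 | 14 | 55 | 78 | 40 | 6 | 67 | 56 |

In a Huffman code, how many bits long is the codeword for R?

Build the tree from the bottom:
R(6) + P(13) → 19
Z(14) + 19 → 33
33 + U(40) → 73
Q(55) + V(56) → 111
Y(67) + 73 → 140
W(78) + 111 → 189
140 + 189 → 329
R sits 5 levels below the root, so its codeword is 5 bits.

5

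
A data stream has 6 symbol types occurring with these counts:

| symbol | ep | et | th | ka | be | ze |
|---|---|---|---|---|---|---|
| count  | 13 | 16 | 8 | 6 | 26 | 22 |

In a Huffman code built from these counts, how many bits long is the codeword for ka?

4

Repeatedly merge the two smallest:
merge ka(6) and th(8): 14
merge ep(13) and 14: 27
merge et(16) and ze(22): 38
merge be(26) and 27: 53
merge 38 and 53: 91
ka's leaf is at depth 4, giving a 4-bit codeword.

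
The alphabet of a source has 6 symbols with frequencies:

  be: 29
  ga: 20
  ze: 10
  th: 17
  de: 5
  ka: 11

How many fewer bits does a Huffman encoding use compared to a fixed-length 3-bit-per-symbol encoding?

51

Fixed-length: 3 bits × 92 symbols = 276 bits.
Huffman merges:
de(5) + ze(10) → 15
ka(11) + 15 → 26
th(17) + ga(20) → 37
26 + be(29) → 55
37 + 55 → 92
Huffman total = 15 + 26 + 37 + 55 + 92 = 225 bits.
Saving = 276 − 225 = 51 bits.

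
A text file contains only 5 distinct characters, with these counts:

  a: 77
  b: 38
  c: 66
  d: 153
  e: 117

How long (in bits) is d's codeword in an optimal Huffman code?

2

Repeatedly merge the two smallest:
merge b(38) and c(66): 104
merge a(77) and 104: 181
merge e(117) and d(153): 270
merge 181 and 270: 451
d's leaf is at depth 2, giving a 2-bit codeword.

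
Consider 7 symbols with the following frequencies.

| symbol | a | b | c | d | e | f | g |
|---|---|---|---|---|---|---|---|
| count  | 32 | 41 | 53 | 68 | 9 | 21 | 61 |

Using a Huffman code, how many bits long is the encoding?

756

Greedily combine the two least-frequent nodes:
e(9) + f(21) → 30
30 + a(32) → 62
b(41) + c(53) → 94
g(61) + 62 → 123
d(68) + 94 → 162
123 + 162 → 285
Total encoded bits = sum of merged weights = 30 + 62 + 94 + 123 + 162 + 285 = 756.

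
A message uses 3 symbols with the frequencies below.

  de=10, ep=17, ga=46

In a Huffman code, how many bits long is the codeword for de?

2

Huffman merges, smallest pair first:
de(10) + ep(17) → 27
27 + ga(46) → 73
The subtree containing de is merged 2 times, so code length = 2.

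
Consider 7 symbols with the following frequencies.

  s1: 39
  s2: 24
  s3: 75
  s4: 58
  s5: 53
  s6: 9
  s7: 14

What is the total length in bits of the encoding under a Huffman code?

Build the Huffman tree bottom-up:
merge s6(9) and s7(14): 23
merge 23 and s2(24): 47
merge s1(39) and 47: 86
merge s5(53) and s4(58): 111
merge s3(75) and 86: 161
merge 111 and 161: 272
Each symbol's bit-cost is frequency × depth; summing gives 700 bits (equivalently 23 + 47 + 86 + 111 + 161 + 272).

700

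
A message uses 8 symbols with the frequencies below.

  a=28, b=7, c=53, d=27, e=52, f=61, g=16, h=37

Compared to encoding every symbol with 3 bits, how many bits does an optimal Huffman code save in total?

Fixed-length: 3 bits × 281 symbols = 843 bits.
Huffman merges:
merge b(7) and g(16): 23
merge 23 and d(27): 50
merge a(28) and h(37): 65
merge 50 and e(52): 102
merge c(53) and f(61): 114
merge 65 and 102: 167
merge 114 and 167: 281
Huffman total = 23 + 50 + 65 + 102 + 114 + 167 + 281 = 802 bits.
Saving = 843 − 802 = 41 bits.

41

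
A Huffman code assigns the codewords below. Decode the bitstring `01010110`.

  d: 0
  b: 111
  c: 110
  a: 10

daac

Read left to right; each codeword is recognised as soon as it completes (prefix code):
  0→d | 10→a | 10→a | 110→c
Decoded message: daac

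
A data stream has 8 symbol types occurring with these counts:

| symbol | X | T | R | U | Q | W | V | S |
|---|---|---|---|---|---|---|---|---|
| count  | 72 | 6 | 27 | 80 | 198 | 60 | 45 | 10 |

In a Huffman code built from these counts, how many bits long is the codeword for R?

5

Build the tree from the bottom:
combine T(6), S(10) → 16
combine 16, R(27) → 43
combine 43, V(45) → 88
combine W(60), X(72) → 132
combine U(80), 88 → 168
combine 132, 168 → 300
combine Q(198), 300 → 498
The subtree containing R is merged 5 times, so code length = 5.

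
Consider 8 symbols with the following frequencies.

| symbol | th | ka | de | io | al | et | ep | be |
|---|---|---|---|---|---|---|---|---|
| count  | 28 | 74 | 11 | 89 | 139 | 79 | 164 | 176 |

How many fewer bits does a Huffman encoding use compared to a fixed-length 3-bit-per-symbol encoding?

188

Fixed-length: 3 bits × 760 symbols = 2280 bits.
Huffman merges:
merge de(11) and th(28): 39
merge 39 and ka(74): 113
merge et(79) and io(89): 168
merge 113 and al(139): 252
merge ep(164) and 168: 332
merge be(176) and 252: 428
merge 332 and 428: 760
Huffman total = 39 + 113 + 168 + 252 + 332 + 428 + 760 = 2092 bits.
Saving = 2280 − 2092 = 188 bits.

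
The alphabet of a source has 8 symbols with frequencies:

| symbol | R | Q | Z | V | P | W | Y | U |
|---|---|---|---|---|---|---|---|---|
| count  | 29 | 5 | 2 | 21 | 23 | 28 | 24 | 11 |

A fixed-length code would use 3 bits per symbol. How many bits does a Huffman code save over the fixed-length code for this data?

Fixed-length: 3 bits × 143 symbols = 429 bits.
Huffman merges:
merge Z(2) and Q(5): 7
merge 7 and U(11): 18
merge 18 and V(21): 39
merge P(23) and Y(24): 47
merge W(28) and R(29): 57
merge 39 and 47: 86
merge 57 and 86: 143
Huffman total = 7 + 18 + 39 + 47 + 57 + 86 + 143 = 397 bits.
Saving = 429 − 397 = 32 bits.

32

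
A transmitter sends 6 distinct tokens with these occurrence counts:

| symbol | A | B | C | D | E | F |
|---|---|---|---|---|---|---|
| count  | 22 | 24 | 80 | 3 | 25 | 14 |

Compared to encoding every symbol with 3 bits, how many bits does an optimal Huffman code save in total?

143

Fixed-length: 3 bits × 168 symbols = 504 bits.
Huffman merges:
D(3) + F(14) → 17
17 + A(22) → 39
B(24) + E(25) → 49
39 + 49 → 88
C(80) + 88 → 168
Huffman total = 17 + 39 + 49 + 88 + 168 = 361 bits.
Saving = 504 − 361 = 143 bits.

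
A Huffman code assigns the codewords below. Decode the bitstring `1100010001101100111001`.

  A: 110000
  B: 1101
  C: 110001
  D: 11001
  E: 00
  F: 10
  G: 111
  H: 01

Read left to right; each codeword is recognised as soon as it completes (prefix code):
  110001→C | 00→E | 01→H | 10→F | 11001→D | 11001→D
Decoded message: CEHFDD

CEHFDD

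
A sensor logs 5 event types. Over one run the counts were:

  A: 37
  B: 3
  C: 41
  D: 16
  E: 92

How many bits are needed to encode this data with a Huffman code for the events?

361

Build the Huffman tree bottom-up:
merge B(3) and D(16): 19
merge 19 and A(37): 56
merge C(41) and 56: 97
merge E(92) and 97: 189
The encoded length is the sum of every internal node's weight: 19 + 56 + 97 + 189 = 361 bits.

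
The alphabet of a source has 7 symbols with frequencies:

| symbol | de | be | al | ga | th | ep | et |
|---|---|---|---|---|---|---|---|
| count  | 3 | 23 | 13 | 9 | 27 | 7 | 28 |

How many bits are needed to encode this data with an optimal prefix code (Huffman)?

281

Greedily combine the two least-frequent nodes:
merge de(3) and ep(7): 10
merge ga(9) and 10: 19
merge al(13) and 19: 32
merge be(23) and th(27): 50
merge et(28) and 32: 60
merge 50 and 60: 110
The encoded length is the sum of every internal node's weight: 10 + 19 + 32 + 50 + 60 + 110 = 281 bits.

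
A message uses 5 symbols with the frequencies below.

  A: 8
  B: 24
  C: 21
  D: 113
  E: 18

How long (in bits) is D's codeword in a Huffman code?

Huffman merges, smallest pair first:
merge A(8) and E(18): 26
merge C(21) and B(24): 45
merge 26 and 45: 71
merge 71 and D(113): 184
D is merged only at the final step, so code length = 1.

1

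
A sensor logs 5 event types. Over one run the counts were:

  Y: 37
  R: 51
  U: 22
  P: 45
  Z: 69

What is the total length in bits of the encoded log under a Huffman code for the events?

507

Greedily combine the two least-frequent nodes:
merge U(22) and Y(37): 59
merge P(45) and R(51): 96
merge 59 and Z(69): 128
merge 96 and 128: 224
Each symbol's bit-cost is frequency × depth; summing gives 507 bits (equivalently 59 + 96 + 128 + 224).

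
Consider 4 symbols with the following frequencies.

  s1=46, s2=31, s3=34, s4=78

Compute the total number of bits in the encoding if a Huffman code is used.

365

Build the Huffman tree bottom-up:
merge s2(31) and s3(34): 65
merge s1(46) and 65: 111
merge s4(78) and 111: 189
Total encoded bits = sum of merged weights = 65 + 111 + 189 = 365.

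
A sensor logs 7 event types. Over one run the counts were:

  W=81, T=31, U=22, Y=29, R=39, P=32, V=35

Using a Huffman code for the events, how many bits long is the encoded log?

726

Merge the two smallest weights repeatedly:
combine U(22), Y(29) → 51
combine T(31), P(32) → 63
combine V(35), R(39) → 74
combine 51, 63 → 114
combine 74, W(81) → 155
combine 114, 155 → 269
Total encoded bits = sum of merged weights = 51 + 63 + 74 + 114 + 155 + 269 = 726.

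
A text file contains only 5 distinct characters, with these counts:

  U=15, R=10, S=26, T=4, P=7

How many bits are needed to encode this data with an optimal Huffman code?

Merge the two smallest weights repeatedly:
T(4) + P(7) → 11
R(10) + 11 → 21
U(15) + 21 → 36
S(26) + 36 → 62
Total encoded bits = sum of merged weights = 11 + 21 + 36 + 62 = 130.

130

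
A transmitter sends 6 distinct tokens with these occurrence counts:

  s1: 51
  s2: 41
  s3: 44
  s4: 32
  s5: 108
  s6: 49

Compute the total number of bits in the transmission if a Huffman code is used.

816

Greedily combine the two least-frequent nodes:
combine s4(32), s2(41) → 73
combine s3(44), s6(49) → 93
combine s1(51), 73 → 124
combine 93, s5(108) → 201
combine 124, 201 → 325
The encoded length is the sum of every internal node's weight: 73 + 93 + 124 + 201 + 325 = 816 bits.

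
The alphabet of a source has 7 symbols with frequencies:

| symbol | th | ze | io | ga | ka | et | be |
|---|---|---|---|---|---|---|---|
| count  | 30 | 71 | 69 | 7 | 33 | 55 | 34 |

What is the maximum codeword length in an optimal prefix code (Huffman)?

4

Merge the two lowest-weight nodes at each step:
ga(7) + th(30) → 37
ka(33) + be(34) → 67
37 + et(55) → 92
67 + io(69) → 136
ze(71) + 92 → 163
136 + 163 → 299
The first pair merged (ga, th) ends up deepest, at depth 4.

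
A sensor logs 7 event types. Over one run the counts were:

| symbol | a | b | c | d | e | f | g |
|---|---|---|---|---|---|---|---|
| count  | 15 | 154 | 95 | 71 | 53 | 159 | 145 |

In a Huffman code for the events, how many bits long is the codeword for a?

Huffman merges, smallest pair first:
merge a(15) and e(53): 68
merge 68 and d(71): 139
merge c(95) and 139: 234
merge g(145) and b(154): 299
merge f(159) and 234: 393
merge 299 and 393: 692
a's leaf is at depth 5, giving a 5-bit codeword.

5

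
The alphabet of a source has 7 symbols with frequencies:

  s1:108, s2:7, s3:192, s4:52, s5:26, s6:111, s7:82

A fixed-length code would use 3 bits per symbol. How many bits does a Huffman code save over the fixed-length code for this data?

293

Fixed-length: 3 bits × 578 symbols = 1734 bits.
Huffman merges:
combine s2(7), s5(26) → 33
combine 33, s4(52) → 85
combine s7(82), 85 → 167
combine s1(108), s6(111) → 219
combine 167, s3(192) → 359
combine 219, 359 → 578
Huffman total = 33 + 85 + 167 + 219 + 359 + 578 = 1441 bits.
Saving = 1734 − 1441 = 293 bits.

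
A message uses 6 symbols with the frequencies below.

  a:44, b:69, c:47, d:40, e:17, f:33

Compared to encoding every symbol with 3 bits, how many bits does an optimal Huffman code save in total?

Fixed-length: 3 bits × 250 symbols = 750 bits.
Huffman merges:
combine e(17), f(33) → 50
combine d(40), a(44) → 84
combine c(47), 50 → 97
combine b(69), 84 → 153
combine 97, 153 → 250
Huffman total = 50 + 84 + 97 + 153 + 250 = 634 bits.
Saving = 750 − 634 = 116 bits.

116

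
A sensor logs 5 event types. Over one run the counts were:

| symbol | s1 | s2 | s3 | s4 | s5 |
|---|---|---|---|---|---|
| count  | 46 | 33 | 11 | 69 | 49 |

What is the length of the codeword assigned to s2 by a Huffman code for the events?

3

Build the tree from the bottom:
s3(11) + s2(33) → 44
44 + s1(46) → 90
s5(49) + s4(69) → 118
90 + 118 → 208
s2 sits 3 levels below the root, so its codeword is 3 bits.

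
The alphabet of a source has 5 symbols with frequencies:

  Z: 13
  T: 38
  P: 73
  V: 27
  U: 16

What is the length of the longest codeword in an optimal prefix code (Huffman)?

Merge the two lowest-weight nodes at each step:
Z(13) + U(16) → 29
V(27) + 29 → 56
T(38) + 56 → 94
P(73) + 94 → 167
The first pair merged (Z, U) ends up deepest, at depth 4.

4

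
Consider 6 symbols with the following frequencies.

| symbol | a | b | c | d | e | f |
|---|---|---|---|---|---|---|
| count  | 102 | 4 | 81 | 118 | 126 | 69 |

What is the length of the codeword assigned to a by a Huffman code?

2

Repeatedly merge the two smallest:
combine b(4), f(69) → 73
combine 73, c(81) → 154
combine a(102), d(118) → 220
combine e(126), 154 → 280
combine 220, 280 → 500
a sits 2 levels below the root, so its codeword is 2 bits.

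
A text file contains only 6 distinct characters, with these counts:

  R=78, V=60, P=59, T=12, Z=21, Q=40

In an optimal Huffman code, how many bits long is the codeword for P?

Repeatedly merge the two smallest:
combine T(12), Z(21) → 33
combine 33, Q(40) → 73
combine P(59), V(60) → 119
combine 73, R(78) → 151
combine 119, 151 → 270
The subtree containing P is merged 2 times, so code length = 2.

2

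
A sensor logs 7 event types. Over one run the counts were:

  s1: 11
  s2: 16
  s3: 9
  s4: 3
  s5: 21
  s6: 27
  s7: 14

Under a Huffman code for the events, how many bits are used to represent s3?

4

Build the tree from the bottom:
s4(3) + s3(9) → 12
s1(11) + 12 → 23
s7(14) + s2(16) → 30
s5(21) + 23 → 44
s6(27) + 30 → 57
44 + 57 → 101
s3 sits 4 levels below the root, so its codeword is 4 bits.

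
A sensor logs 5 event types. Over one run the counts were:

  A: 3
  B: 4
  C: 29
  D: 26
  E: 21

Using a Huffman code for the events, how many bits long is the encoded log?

172

Build the Huffman tree bottom-up:
combine A(3), B(4) → 7
combine 7, E(21) → 28
combine D(26), 28 → 54
combine C(29), 54 → 83
Total encoded bits = sum of merged weights = 7 + 28 + 54 + 83 = 172.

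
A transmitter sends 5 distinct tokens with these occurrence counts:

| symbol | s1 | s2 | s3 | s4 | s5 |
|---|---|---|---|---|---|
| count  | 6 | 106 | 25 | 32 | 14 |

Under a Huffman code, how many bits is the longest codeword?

Merge the two lowest-weight nodes at each step:
merge s1(6) and s5(14): 20
merge 20 and s3(25): 45
merge s4(32) and 45: 77
merge 77 and s2(106): 183
Maximum depth reached is 4.

4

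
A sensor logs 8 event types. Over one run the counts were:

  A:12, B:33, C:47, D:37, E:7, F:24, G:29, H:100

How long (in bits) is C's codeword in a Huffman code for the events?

Build the tree from the bottom:
E(7) + A(12) → 19
19 + F(24) → 43
G(29) + B(33) → 62
D(37) + 43 → 80
C(47) + 62 → 109
80 + H(100) → 180
109 + 180 → 289
The subtree containing C is merged 2 times, so code length = 2.

2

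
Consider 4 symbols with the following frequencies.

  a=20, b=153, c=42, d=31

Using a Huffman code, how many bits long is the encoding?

390

Greedily combine the two least-frequent nodes:
merge a(20) and d(31): 51
merge c(42) and 51: 93
merge 93 and b(153): 246
The encoded length is the sum of every internal node's weight: 51 + 93 + 246 = 390 bits.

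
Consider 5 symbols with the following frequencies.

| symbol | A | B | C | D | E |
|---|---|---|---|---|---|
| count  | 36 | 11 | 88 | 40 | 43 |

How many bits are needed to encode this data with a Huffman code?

478

Merge the two smallest weights repeatedly:
combine B(11), A(36) → 47
combine D(40), E(43) → 83
combine 47, 83 → 130
combine C(88), 130 → 218
Each symbol's bit-cost is frequency × depth; summing gives 478 bits (equivalently 47 + 83 + 130 + 218).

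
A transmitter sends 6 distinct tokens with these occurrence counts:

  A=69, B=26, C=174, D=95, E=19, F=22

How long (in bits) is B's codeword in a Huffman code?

Repeatedly merge the two smallest:
E(19) + F(22) → 41
B(26) + 41 → 67
67 + A(69) → 136
D(95) + 136 → 231
C(174) + 231 → 405
B's leaf is at depth 4, giving a 4-bit codeword.

4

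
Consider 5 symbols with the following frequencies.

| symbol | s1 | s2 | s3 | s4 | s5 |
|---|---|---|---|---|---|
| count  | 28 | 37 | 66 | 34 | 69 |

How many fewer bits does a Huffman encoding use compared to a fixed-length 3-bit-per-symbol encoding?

172

Fixed-length: 3 bits × 234 symbols = 702 bits.
Huffman merges:
combine s1(28), s4(34) → 62
combine s2(37), 62 → 99
combine s3(66), s5(69) → 135
combine 99, 135 → 234
Huffman total = 62 + 99 + 135 + 234 = 530 bits.
Saving = 702 − 530 = 172 bits.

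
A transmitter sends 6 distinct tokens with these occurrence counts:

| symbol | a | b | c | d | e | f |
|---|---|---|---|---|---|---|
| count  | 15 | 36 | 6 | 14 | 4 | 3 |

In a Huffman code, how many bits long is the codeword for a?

Huffman merges, smallest pair first:
combine f(3), e(4) → 7
combine c(6), 7 → 13
combine 13, d(14) → 27
combine a(15), 27 → 42
combine b(36), 42 → 78
a's leaf is at depth 2, giving a 2-bit codeword.

2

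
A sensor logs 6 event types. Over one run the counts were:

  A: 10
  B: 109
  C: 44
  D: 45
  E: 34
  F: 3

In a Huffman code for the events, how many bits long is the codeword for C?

Build the tree from the bottom:
combine F(3), A(10) → 13
combine 13, E(34) → 47
combine C(44), D(45) → 89
combine 47, 89 → 136
combine B(109), 136 → 245
C's leaf is at depth 3, giving a 3-bit codeword.

3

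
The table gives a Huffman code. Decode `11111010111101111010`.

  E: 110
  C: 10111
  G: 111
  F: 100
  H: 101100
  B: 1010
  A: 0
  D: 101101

GECCB

Read left to right; each codeword is recognised as soon as it completes (prefix code):
  111→G | 110→E | 10111→C | 10111→C | 1010→B
Decoded message: GECCB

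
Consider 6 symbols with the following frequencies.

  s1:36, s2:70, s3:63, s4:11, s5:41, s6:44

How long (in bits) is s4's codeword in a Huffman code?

3

Repeatedly merge the two smallest:
combine s4(11), s1(36) → 47
combine s5(41), s6(44) → 85
combine 47, s3(63) → 110
combine s2(70), 85 → 155
combine 110, 155 → 265
s4's leaf is at depth 3, giving a 3-bit codeword.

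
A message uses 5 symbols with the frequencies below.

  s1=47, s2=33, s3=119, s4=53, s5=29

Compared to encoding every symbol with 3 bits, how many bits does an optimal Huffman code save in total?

238

Fixed-length: 3 bits × 281 symbols = 843 bits.
Huffman merges:
s5(29) + s2(33) → 62
s1(47) + s4(53) → 100
62 + 100 → 162
s3(119) + 162 → 281
Huffman total = 62 + 100 + 162 + 281 = 605 bits.
Saving = 843 − 605 = 238 bits.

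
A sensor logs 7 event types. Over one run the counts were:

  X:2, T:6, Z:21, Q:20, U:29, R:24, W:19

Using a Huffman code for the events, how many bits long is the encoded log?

318

Build the Huffman tree bottom-up:
merge X(2) and T(6): 8
merge 8 and W(19): 27
merge Q(20) and Z(21): 41
merge R(24) and 27: 51
merge U(29) and 41: 70
merge 51 and 70: 121
Each symbol's bit-cost is frequency × depth; summing gives 318 bits (equivalently 8 + 27 + 41 + 51 + 70 + 121).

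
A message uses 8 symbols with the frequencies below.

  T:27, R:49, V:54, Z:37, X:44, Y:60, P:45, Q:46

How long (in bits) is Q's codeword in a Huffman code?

Huffman merges, smallest pair first:
T(27) + Z(37) → 64
X(44) + P(45) → 89
Q(46) + R(49) → 95
V(54) + Y(60) → 114
64 + 89 → 153
95 + 114 → 209
153 + 209 → 362
Q sits 3 levels below the root, so its codeword is 3 bits.

3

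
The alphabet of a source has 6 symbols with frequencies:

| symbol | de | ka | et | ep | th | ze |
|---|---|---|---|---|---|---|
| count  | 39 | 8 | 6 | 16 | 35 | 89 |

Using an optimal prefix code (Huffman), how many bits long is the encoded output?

Merge the two smallest weights repeatedly:
et(6) + ka(8) → 14
14 + ep(16) → 30
30 + th(35) → 65
de(39) + 65 → 104
ze(89) + 104 → 193
The encoded length is the sum of every internal node's weight: 14 + 30 + 65 + 104 + 193 = 406 bits.

406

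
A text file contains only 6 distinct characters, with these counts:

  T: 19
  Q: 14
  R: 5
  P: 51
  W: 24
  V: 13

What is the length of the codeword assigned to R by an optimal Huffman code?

Build the tree from the bottom:
combine R(5), V(13) → 18
combine Q(14), 18 → 32
combine T(19), W(24) → 43
combine 32, 43 → 75
combine P(51), 75 → 126
R sits 4 levels below the root, so its codeword is 4 bits.

4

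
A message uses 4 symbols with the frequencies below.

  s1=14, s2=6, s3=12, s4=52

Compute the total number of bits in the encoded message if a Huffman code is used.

134

Build the Huffman tree bottom-up:
s2(6) + s3(12) → 18
s1(14) + 18 → 32
32 + s4(52) → 84
The encoded length is the sum of every internal node's weight: 18 + 32 + 84 = 134 bits.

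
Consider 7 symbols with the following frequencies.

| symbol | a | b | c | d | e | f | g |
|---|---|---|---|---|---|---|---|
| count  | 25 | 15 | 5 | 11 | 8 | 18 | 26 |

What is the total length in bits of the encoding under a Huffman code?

Build the Huffman tree bottom-up:
combine c(5), e(8) → 13
combine d(11), 13 → 24
combine b(15), f(18) → 33
combine 24, a(25) → 49
combine g(26), 33 → 59
combine 49, 59 → 108
Total encoded bits = sum of merged weights = 13 + 24 + 33 + 49 + 59 + 108 = 286.

286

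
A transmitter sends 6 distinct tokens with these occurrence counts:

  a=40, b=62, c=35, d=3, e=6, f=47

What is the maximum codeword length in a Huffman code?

Merge the two lowest-weight nodes at each step:
merge d(3) and e(6): 9
merge 9 and c(35): 44
merge a(40) and 44: 84
merge f(47) and b(62): 109
merge 84 and 109: 193
The first pair merged (d, e) ends up deepest, at depth 4.

4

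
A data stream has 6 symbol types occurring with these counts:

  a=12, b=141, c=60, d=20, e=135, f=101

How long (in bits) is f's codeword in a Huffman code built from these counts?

Huffman merges, smallest pair first:
a(12) + d(20) → 32
32 + c(60) → 92
92 + f(101) → 193
e(135) + b(141) → 276
193 + 276 → 469
The subtree containing f is merged 2 times, so code length = 2.

2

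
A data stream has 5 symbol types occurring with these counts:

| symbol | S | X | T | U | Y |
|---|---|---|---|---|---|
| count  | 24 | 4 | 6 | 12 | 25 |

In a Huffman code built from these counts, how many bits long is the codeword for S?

Build the tree from the bottom:
X(4) + T(6) → 10
10 + U(12) → 22
22 + S(24) → 46
Y(25) + 46 → 71
S sits 2 levels below the root, so its codeword is 2 bits.

2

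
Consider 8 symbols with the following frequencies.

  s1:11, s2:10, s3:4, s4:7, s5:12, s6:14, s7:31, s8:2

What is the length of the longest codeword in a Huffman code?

Merge the two lowest-weight nodes at each step:
s8(2) + s3(4) → 6
6 + s4(7) → 13
s2(10) + s1(11) → 21
s5(12) + 13 → 25
s6(14) + 21 → 35
25 + s7(31) → 56
35 + 56 → 91
The first pair merged (s8, s3) ends up deepest, at depth 5.

5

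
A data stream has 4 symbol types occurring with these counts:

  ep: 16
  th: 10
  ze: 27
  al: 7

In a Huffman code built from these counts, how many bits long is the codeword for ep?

Build the tree from the bottom:
merge al(7) and th(10): 17
merge ep(16) and 17: 33
merge ze(27) and 33: 60
The subtree containing ep is merged 2 times, so code length = 2.

2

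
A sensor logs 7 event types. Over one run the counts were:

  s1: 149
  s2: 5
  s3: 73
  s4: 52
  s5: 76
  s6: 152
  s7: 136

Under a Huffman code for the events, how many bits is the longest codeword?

Merge the two lowest-weight nodes at each step:
merge s2(5) and s4(52): 57
merge 57 and s3(73): 130
merge s5(76) and 130: 206
merge s7(136) and s1(149): 285
merge s6(152) and 206: 358
merge 285 and 358: 643
The rarest symbols sit at the bottom; the longest codeword is 5 bits.

5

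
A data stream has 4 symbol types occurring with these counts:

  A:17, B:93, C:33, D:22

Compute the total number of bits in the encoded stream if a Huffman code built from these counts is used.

276

Build the Huffman tree bottom-up:
merge A(17) and D(22): 39
merge C(33) and 39: 72
merge 72 and B(93): 165
Each symbol's bit-cost is frequency × depth; summing gives 276 bits (equivalently 39 + 72 + 165).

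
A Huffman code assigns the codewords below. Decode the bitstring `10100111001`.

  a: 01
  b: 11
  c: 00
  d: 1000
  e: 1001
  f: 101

fcbe

Read left to right; each codeword is recognised as soon as it completes (prefix code):
  101→f | 00→c | 11→b | 1001→e
Decoded message: fcbe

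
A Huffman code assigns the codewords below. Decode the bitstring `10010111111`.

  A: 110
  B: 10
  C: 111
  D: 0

Read left to right; each codeword is recognised as soon as it completes (prefix code):
  10→B | 0→D | 10→B | 111→C | 111→C
Decoded message: BDBCC

BDBCC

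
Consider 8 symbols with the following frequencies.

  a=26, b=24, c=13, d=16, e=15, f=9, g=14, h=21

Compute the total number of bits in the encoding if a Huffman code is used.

Merge the two smallest weights repeatedly:
combine f(9), c(13) → 22
combine g(14), e(15) → 29
combine d(16), h(21) → 37
combine 22, b(24) → 46
combine a(26), 29 → 55
combine 37, 46 → 83
combine 55, 83 → 138
The encoded length is the sum of every internal node's weight: 22 + 29 + 37 + 46 + 55 + 83 + 138 = 410 bits.

410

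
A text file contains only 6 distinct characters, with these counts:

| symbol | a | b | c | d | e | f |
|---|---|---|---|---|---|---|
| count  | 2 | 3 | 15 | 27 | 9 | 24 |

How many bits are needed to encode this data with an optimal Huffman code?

Greedily combine the two least-frequent nodes:
a(2) + b(3) → 5
5 + e(9) → 14
14 + c(15) → 29
f(24) + d(27) → 51
29 + 51 → 80
The encoded length is the sum of every internal node's weight: 5 + 14 + 29 + 51 + 80 = 179 bits.

179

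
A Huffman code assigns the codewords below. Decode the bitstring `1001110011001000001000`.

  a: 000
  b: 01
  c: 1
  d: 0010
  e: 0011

cecedaba

Read left to right; each codeword is recognised as soon as it completes (prefix code):
  1→c | 0011→e | 1→c | 0011→e | 0010→d | 000→a | 01→b | 000→a
Decoded message: cecedaba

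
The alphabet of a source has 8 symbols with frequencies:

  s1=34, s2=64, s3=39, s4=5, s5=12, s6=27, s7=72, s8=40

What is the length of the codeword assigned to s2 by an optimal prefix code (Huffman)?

Huffman merges, smallest pair first:
combine s4(5), s5(12) → 17
combine 17, s6(27) → 44
combine s1(34), s3(39) → 73
combine s8(40), 44 → 84
combine s2(64), s7(72) → 136
combine 73, 84 → 157
combine 136, 157 → 293
s2 sits 2 levels below the root, so its codeword is 2 bits.

2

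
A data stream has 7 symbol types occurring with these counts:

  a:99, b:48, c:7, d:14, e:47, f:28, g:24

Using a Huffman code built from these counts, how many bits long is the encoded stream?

Merge the two smallest weights repeatedly:
c(7) + d(14) → 21
21 + g(24) → 45
f(28) + 45 → 73
e(47) + b(48) → 95
73 + 95 → 168
a(99) + 168 → 267
The encoded length is the sum of every internal node's weight: 21 + 45 + 73 + 95 + 168 + 267 = 669 bits.

669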